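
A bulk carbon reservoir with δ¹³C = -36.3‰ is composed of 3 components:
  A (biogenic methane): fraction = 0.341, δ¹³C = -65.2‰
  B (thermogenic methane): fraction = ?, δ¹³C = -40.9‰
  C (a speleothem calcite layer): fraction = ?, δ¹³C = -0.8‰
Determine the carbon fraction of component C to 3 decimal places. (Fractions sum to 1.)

0.321

Let f_C and f_B be the unknown fractions; fractions sum to 1 so f_C + f_B = 0.659.
Mass balance: Σ fᵢ·δᵢ = δ_bulk ⇒ f_C·(-0.8) + f_B·(-40.9) = -36.3 − (-22.233) = -14.067
Substitute f_B = 0.659 − f_C:
f_C·(-0.8 − -40.9) = -14.067 − 0.659×(-40.9) = 12.886
f_C = 12.886 / 40.1 = 0.3214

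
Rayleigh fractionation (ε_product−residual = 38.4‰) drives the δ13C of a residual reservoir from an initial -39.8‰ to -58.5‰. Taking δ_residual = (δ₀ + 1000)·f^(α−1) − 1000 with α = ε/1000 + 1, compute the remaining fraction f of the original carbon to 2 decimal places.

α − 1 = ε/1000 = 0.0384
(δ_res + 1000)/(δ₀ + 1000) = (-58.5 + 1000)/(-39.8 + 1000) = 941.5/960.2 = 0.980525
f = 0.980525^(1/0.0384) = exp(ln(0.980525)/0.0384) = exp(-0.01967/0.0384)
f = exp(-0.5122) = 0.5992

0.60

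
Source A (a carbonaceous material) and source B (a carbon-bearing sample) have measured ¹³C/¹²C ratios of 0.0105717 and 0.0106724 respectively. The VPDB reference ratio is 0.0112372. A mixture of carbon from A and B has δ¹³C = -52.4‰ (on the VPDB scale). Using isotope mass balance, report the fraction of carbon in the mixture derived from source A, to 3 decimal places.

δ_A = (0.0105717/0.0112372 − 1)×1000 = (0.940777 − 1)×1000 = -59.223‰
δ_B = (0.0106724/0.0112372 − 1)×1000 = (0.949738 − 1)×1000 = -50.262‰
f_A = (δ_mix − δ_B)/(δ_A − δ_B) = (-52.4 − (-50.262))/(-59.223 − (-50.262))
f_A = -2.138 / -8.961 = 0.2386

0.239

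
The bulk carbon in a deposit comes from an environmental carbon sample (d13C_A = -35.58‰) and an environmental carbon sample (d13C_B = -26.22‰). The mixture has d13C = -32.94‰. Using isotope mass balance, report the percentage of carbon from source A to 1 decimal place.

71.8%

δ_mix = f_A·δ_A + (1 − f_A)·δ_B  ⇒  f_A = (δ_mix − δ_B)/(δ_A − δ_B)
f_A = (-32.94 − (-26.22)) / (-35.58 − (-26.22))
f_A = -6.72 / -9.36 = 0.7179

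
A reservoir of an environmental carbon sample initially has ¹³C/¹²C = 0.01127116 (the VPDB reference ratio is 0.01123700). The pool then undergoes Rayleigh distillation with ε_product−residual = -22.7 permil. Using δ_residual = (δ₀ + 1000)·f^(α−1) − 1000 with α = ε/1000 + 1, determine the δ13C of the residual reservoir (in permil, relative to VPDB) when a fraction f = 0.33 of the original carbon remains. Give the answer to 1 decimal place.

δ₀ = (0.01127116/0.01123700 − 1)×1000 = (1.003040 − 1)×1000 = 3.040 permil
α − 1 = ε/1000 = -0.0227
f^(α−1) = 0.33^(-0.0227) = 1.025486
δ_res = (3.040 + 1000) × 1.025486 − 1000 = 1028.603 − 1000 = 28.60 permil

28.6 permil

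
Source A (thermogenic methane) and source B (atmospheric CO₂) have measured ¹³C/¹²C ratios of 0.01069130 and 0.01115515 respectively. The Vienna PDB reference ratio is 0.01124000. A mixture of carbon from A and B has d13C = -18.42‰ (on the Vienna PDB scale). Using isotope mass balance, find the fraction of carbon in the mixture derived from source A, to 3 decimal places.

0.263

δ_A = (0.01069130/0.01124000 − 1)×1000 = (0.951183 − 1)×1000 = -48.817‰
δ_B = (0.01115515/0.01124000 − 1)×1000 = (0.992451 − 1)×1000 = -7.549‰
f_A = (δ_mix − δ_B)/(δ_A − δ_B) = (-18.42 − (-7.549))/(-48.817 − (-7.549))
f_A = -10.871 / -41.268 = 0.2634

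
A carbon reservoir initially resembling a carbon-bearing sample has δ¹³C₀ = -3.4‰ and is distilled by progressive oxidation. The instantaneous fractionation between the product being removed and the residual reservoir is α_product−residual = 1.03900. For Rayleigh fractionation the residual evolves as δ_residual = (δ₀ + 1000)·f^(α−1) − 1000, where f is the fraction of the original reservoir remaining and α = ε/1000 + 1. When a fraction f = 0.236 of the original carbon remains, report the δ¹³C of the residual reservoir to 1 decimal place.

Rayleigh residual: δ_res = (δ₀ + 1000)·f^(α−1) − 1000
α − 1 = 0.03900
f^(α−1) = 0.236^(0.03900) = 0.945243
δ_res = (-3.4 + 1000) × 0.945243 − 1000 = 942.029 − 1000 = -57.97‰

-58.0‰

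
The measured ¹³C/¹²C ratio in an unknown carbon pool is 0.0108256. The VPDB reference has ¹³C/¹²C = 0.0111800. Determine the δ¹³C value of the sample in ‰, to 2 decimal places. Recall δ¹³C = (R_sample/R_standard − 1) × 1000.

-31.70‰

δ¹³C = (R_sample / R_standard − 1) × 1000
R_sample / R_standard = 0.0108256 / 0.0111800 = 0.968301
δ¹³C = (0.968301 − 1) × 1000 = -31.699‰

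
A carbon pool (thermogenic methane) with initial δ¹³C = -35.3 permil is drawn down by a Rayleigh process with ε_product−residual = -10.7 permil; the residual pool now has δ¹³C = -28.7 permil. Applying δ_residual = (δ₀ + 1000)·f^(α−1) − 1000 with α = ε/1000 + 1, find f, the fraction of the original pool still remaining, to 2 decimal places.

0.53

α − 1 = ε/1000 = -0.0107
(δ_res + 1000)/(δ₀ + 1000) = (-28.7 + 1000)/(-35.3 + 1000) = 971.3/964.7 = 1.006842
f = 1.006842^(1/-0.0107) = exp(ln(1.006842)/-0.0107) = exp(0.00682/-0.0107)
f = exp(-0.6372) = 0.5288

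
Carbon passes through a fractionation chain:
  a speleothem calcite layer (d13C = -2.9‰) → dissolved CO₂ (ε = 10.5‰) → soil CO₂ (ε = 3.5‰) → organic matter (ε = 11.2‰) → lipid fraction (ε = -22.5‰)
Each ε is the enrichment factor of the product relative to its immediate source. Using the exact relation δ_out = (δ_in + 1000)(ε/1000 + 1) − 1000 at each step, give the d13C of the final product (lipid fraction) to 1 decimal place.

-0.6‰

step 1: δ = (-2.90 + 1000)·(10.5/1000 + 1) − 1000 = 7.57‰
step 2: δ = (7.57 + 1000)·(3.5/1000 + 1) − 1000 = 11.10‰
step 3: δ = (11.10 + 1000)·(11.2/1000 + 1) − 1000 = 22.42‰
step 4: δ = (22.42 + 1000)·(-22.5/1000 + 1) − 1000 = -0.58‰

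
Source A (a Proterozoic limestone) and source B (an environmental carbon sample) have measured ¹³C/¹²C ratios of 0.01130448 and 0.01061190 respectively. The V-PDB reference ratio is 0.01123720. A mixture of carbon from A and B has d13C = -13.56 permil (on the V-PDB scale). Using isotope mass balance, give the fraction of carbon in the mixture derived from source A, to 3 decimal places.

δ_A = (0.01130448/0.01123720 − 1)×1000 = (1.005987 − 1)×1000 = 5.987 permil
δ_B = (0.01061190/0.01123720 − 1)×1000 = (0.944354 − 1)×1000 = -55.646 permil
f_A = (δ_mix − δ_B)/(δ_A − δ_B) = (-13.56 − (-55.646))/(5.987 − (-55.646))
f_A = 42.086 / 61.633 = 0.6828

0.683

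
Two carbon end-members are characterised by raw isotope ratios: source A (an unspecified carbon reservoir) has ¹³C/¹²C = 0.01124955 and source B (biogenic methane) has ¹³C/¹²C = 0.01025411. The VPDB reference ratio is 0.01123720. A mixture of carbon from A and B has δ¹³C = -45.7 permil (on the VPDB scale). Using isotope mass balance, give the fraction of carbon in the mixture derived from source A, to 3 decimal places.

0.472

δ_A = (0.01124955/0.01123720 − 1)×1000 = (1.001099 − 1)×1000 = 1.099 permil
δ_B = (0.01025411/0.01123720 − 1)×1000 = (0.912515 − 1)×1000 = -87.485 permil
f_A = (δ_mix − δ_B)/(δ_A − δ_B) = (-45.7 − (-87.485))/(1.099 − (-87.485))
f_A = 41.785 / 88.584 = 0.4717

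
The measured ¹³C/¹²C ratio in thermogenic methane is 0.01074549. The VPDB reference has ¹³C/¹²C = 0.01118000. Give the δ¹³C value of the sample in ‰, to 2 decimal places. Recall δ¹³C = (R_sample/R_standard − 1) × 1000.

-38.86‰

δ¹³C = (R_sample / R_standard − 1) × 1000
R_sample / R_standard = 0.01074549 / 0.01118000 = 0.961135
δ¹³C = (0.961135 − 1) × 1000 = -38.865‰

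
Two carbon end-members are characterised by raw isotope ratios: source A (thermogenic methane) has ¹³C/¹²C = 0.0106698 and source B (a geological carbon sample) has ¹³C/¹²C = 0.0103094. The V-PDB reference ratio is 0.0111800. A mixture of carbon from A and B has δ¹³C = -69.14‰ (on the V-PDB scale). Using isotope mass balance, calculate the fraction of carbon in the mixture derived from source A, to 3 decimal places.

0.271

δ_A = (0.0106698/0.0111800 − 1)×1000 = (0.954365 − 1)×1000 = -45.635‰
δ_B = (0.0103094/0.0111800 − 1)×1000 = (0.922129 − 1)×1000 = -77.871‰
f_A = (δ_mix − δ_B)/(δ_A − δ_B) = (-69.14 − (-77.871))/(-45.635 − (-77.871))
f_A = 8.731 / 32.236 = 0.2709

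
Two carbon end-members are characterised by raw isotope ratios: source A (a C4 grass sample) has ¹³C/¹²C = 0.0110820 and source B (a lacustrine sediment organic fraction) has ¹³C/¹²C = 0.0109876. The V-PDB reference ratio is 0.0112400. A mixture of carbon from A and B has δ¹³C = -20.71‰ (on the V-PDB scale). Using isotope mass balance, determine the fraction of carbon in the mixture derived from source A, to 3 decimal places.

0.208

δ_A = (0.0110820/0.0112400 − 1)×1000 = (0.985943 − 1)×1000 = -14.057‰
δ_B = (0.0109876/0.0112400 − 1)×1000 = (0.977544 − 1)×1000 = -22.456‰
f_A = (δ_mix − δ_B)/(δ_A − δ_B) = (-20.71 − (-22.456))/(-14.057 − (-22.456))
f_A = 1.746 / 8.399 = 0.2078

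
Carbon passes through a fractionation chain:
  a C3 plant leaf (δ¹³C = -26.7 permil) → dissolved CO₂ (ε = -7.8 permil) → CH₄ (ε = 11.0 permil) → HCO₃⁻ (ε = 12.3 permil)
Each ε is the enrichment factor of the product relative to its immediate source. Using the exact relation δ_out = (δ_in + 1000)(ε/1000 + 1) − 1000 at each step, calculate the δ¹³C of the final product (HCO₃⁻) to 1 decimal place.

-11.7 permil

step 1: δ = (-26.70 + 1000)·(-7.8/1000 + 1) − 1000 = -34.29 permil
step 2: δ = (-34.29 + 1000)·(11.0/1000 + 1) − 1000 = -23.67 permil
step 3: δ = (-23.67 + 1000)·(12.3/1000 + 1) − 1000 = -11.66 permil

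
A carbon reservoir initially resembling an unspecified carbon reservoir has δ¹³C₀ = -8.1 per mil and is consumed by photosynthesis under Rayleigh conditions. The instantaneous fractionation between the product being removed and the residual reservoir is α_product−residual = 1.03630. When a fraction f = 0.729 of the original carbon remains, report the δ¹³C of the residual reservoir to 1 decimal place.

-19.4 per mil

Rayleigh residual: δ_res = (δ₀ + 1000)·f^(α−1) − 1000
α − 1 = 0.03630
f^(α−1) = 0.729^(0.03630) = 0.988592
δ_res = (-8.1 + 1000) × 0.988592 − 1000 = 980.584 − 1000 = -19.42 per mil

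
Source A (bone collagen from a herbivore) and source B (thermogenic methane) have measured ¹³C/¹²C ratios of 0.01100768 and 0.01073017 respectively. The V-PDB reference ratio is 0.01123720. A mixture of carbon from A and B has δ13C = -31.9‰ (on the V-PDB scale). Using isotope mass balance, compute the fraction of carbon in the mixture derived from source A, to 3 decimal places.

δ_A = (0.01100768/0.01123720 − 1)×1000 = (0.979575 − 1)×1000 = -20.425‰
δ_B = (0.01073017/0.01123720 − 1)×1000 = (0.954879 − 1)×1000 = -45.121‰
f_A = (δ_mix − δ_B)/(δ_A − δ_B) = (-31.9 − (-45.121))/(-20.425 − (-45.121))
f_A = 13.221 / 24.696 = 0.5353

0.535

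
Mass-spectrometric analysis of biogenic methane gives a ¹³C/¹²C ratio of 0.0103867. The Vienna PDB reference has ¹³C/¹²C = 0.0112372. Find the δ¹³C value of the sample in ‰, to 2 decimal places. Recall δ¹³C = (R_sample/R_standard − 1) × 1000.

-75.69‰

δ¹³C = (R_sample / R_standard − 1) × 1000
R_sample / R_standard = 0.0103867 / 0.0112372 = 0.924314
δ¹³C = (0.924314 − 1) × 1000 = -75.686‰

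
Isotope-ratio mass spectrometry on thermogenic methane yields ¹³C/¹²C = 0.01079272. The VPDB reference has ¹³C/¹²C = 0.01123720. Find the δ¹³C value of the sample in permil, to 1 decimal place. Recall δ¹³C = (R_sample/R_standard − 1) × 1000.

-39.6 permil

δ¹³C = (R_sample / R_standard − 1) × 1000
R_sample / R_standard = 0.01079272 / 0.01123720 = 0.960446
δ¹³C = (0.960446 − 1) × 1000 = -39.55 permil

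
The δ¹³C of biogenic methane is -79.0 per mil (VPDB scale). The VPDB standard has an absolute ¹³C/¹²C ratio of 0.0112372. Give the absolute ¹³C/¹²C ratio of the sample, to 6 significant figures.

R_sample = R_standard × (δ¹³C/1000 + 1)
R_sample = 0.0112372 × (-79.0/1000 + 1) = 0.0112372 × 0.921000
R_sample = 0.0103495

0.0103495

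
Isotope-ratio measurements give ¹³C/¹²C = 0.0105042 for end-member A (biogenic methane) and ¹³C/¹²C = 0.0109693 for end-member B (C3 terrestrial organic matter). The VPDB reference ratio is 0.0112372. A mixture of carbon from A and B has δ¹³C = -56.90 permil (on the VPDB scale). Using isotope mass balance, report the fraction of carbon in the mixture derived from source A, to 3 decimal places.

0.799

δ_A = (0.0105042/0.0112372 − 1)×1000 = (0.934770 − 1)×1000 = -65.230 permil
δ_B = (0.0109693/0.0112372 − 1)×1000 = (0.976160 − 1)×1000 = -23.840 permil
f_A = (δ_mix − δ_B)/(δ_A − δ_B) = (-56.90 − (-23.840))/(-65.230 − (-23.840))
f_A = -33.060 / -41.389 = 0.7987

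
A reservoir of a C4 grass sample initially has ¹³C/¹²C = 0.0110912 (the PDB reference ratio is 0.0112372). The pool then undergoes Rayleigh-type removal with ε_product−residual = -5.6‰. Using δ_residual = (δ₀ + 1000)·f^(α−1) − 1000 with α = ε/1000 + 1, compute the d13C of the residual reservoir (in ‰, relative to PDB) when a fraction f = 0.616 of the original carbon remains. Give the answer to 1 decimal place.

-10.3‰

δ₀ = (0.0110912/0.0112372 − 1)×1000 = (0.987007 − 1)×1000 = -12.993‰
α − 1 = ε/1000 = -0.0056
f^(α−1) = 0.616^(-0.0056) = 1.002717
δ_res = (-12.993 + 1000) × 1.002717 − 1000 = 989.689 − 1000 = -10.31‰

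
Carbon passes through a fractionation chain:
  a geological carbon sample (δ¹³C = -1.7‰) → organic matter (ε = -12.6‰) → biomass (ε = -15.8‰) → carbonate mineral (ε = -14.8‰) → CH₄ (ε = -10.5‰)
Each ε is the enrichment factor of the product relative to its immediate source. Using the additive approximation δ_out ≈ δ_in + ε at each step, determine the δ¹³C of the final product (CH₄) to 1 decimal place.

step 1: δ ≈ -1.7 + (-12.6) = -14.3‰
step 2: δ ≈ -14.3 + (-15.8) = -30.1‰
step 3: δ ≈ -30.1 + (-14.8) = -44.9‰
step 4: δ ≈ -44.9 + (-10.5) = -55.4‰

-55.4‰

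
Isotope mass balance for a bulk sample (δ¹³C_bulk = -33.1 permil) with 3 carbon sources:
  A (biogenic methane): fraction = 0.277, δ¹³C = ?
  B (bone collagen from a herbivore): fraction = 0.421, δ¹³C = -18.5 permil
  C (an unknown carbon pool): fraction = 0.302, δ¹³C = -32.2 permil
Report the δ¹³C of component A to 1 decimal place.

Isotope mass balance: δ_bulk = Σ fᵢ·δᵢ.
-33.1 = 0.277×δ_A + 0.421×(-18.5) + 0.302×(-32.2)
0.277·δ_A = -33.1 − (-17.513) = -15.587
δ_A = -15.587 / 0.277 = -56.27 permil

-56.3 permil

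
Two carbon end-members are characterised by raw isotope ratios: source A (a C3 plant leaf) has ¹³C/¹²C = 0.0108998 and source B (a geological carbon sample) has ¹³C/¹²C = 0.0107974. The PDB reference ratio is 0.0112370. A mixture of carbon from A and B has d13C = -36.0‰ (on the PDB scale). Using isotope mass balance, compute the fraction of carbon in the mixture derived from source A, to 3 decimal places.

0.342

δ_A = (0.0108998/0.0112370 − 1)×1000 = (0.969992 − 1)×1000 = -30.008‰
δ_B = (0.0107974/0.0112370 − 1)×1000 = (0.960879 − 1)×1000 = -39.121‰
f_A = (δ_mix − δ_B)/(δ_A − δ_B) = (-36.0 − (-39.121))/(-30.008 − (-39.121))
f_A = 3.121 / 9.113 = 0.3425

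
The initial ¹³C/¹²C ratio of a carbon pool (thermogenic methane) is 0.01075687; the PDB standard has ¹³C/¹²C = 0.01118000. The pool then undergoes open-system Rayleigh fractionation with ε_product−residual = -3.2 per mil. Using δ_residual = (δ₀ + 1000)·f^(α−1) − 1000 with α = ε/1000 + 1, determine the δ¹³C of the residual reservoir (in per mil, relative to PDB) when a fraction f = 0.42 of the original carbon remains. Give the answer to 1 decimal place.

δ₀ = (0.01075687/0.01118000 − 1)×1000 = (0.962153 − 1)×1000 = -37.847 per mil
α − 1 = ε/1000 = -0.0032
f^(α−1) = 0.42^(-0.0032) = 1.002780
δ_res = (-37.847 + 1000) × 1.002780 − 1000 = 964.828 − 1000 = -35.17 per mil

-35.2 per mil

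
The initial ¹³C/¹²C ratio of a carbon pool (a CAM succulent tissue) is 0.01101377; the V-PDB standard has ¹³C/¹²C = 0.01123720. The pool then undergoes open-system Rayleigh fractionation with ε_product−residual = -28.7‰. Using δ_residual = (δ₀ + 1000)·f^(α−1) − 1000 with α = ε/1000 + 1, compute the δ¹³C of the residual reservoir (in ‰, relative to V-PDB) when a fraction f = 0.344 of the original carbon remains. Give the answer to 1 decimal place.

δ₀ = (0.01101377/0.01123720 − 1)×1000 = (0.980117 − 1)×1000 = -19.883‰
α − 1 = ε/1000 = -0.0287
f^(α−1) = 0.344^(-0.0287) = 1.031100
δ_res = (-19.883 + 1000) × 1.031100 − 1000 = 1010.599 − 1000 = 10.60‰

10.6‰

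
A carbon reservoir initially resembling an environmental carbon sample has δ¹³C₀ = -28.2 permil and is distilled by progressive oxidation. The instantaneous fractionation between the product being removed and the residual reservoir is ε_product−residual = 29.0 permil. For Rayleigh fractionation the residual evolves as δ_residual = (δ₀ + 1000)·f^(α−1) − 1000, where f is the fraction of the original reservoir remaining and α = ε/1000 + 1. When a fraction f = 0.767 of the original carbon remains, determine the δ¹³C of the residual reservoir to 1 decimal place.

Rayleigh residual: δ_res = (δ₀ + 1000)·f^(α−1) − 1000
α = ε/1000 + 1 = 1.02900, so α − 1 = 0.02900
f^(α−1) = 0.767^(0.02900) = 0.992337
δ_res = (-28.2 + 1000) × 0.992337 − 1000 = 964.353 − 1000 = -35.65 permil

-35.6 permil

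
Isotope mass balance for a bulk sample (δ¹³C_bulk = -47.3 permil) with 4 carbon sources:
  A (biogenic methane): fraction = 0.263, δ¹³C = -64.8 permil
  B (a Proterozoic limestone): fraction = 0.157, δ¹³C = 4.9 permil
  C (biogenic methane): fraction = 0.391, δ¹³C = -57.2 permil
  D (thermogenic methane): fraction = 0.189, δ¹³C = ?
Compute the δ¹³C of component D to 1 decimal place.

-45.8 permil

Isotope mass balance: δ_bulk = Σ fᵢ·δᵢ.
-47.3 = 0.263×(-64.8) + 0.157×(4.9) + 0.391×(-57.2) + 0.189×δ_D
0.189·δ_D = -47.3 − (-38.638) = -8.662
δ_D = -8.662 / 0.189 = -45.83 permil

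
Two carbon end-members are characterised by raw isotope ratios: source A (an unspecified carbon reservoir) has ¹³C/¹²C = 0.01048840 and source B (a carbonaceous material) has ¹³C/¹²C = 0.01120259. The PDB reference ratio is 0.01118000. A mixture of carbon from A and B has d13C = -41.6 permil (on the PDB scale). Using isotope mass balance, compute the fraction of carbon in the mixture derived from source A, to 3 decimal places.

0.683

δ_A = (0.01048840/0.01118000 − 1)×1000 = (0.938140 − 1)×1000 = -61.860 permil
δ_B = (0.01120259/0.01118000 − 1)×1000 = (1.002021 − 1)×1000 = 2.021 permil
f_A = (δ_mix − δ_B)/(δ_A − δ_B) = (-41.6 − (2.021))/(-61.860 − (2.021))
f_A = -43.621 / -63.881 = 0.6828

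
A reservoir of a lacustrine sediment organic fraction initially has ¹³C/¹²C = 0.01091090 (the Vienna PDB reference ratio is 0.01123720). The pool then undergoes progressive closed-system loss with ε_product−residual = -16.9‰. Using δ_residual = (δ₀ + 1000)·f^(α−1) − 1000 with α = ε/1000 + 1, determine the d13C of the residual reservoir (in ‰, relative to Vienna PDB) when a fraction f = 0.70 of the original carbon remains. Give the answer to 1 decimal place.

-23.2‰

δ₀ = (0.01091090/0.01123720 − 1)×1000 = (0.970963 − 1)×1000 = -29.037‰
α − 1 = ε/1000 = -0.0169
f^(α−1) = 0.70^(-0.0169) = 1.006046
δ_res = (-29.037 + 1000) × 1.006046 − 1000 = 976.833 − 1000 = -23.17‰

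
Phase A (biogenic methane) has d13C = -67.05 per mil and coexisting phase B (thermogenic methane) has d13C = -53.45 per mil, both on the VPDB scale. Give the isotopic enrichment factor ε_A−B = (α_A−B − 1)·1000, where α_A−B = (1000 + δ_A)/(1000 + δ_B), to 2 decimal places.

-14.37 per mil

α_A−B = (1000 + -67.05) / (1000 + -53.45) = 932.95 / 946.55 = 0.985632
ε_A−B = (0.985632 − 1) × 1000 = -14.368 per mil
(The approximation ε ≈ δ_A − δ_B would give -13.60 per mil.)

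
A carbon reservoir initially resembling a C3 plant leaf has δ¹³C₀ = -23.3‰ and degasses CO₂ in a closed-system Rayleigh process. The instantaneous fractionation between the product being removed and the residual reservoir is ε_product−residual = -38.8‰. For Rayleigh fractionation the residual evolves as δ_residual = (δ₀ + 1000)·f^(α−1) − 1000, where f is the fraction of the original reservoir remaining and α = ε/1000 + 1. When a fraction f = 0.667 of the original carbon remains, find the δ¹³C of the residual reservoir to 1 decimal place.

Rayleigh residual: δ_res = (δ₀ + 1000)·f^(α−1) − 1000
α = ε/1000 + 1 = 0.96120, so α − 1 = -0.03880
f^(α−1) = 0.667^(-0.03880) = 1.015837
δ_res = (-23.3 + 1000) × 1.015837 − 1000 = 992.168 − 1000 = -7.83‰

-7.8‰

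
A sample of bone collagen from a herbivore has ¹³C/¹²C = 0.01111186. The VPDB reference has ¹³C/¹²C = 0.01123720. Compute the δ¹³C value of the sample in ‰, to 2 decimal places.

δ¹³C = (R_sample / R_standard − 1) × 1000
R_sample / R_standard = 0.01111186 / 0.01123720 = 0.988846
δ¹³C = (0.988846 − 1) × 1000 = -11.154‰

-11.15‰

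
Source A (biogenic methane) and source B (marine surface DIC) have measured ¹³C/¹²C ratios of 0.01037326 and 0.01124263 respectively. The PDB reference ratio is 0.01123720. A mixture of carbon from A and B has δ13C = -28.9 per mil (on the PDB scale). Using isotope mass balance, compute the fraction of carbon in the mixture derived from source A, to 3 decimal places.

0.380

δ_A = (0.01037326/0.01123720 − 1)×1000 = (0.923118 − 1)×1000 = -76.882 per mil
δ_B = (0.01124263/0.01123720 − 1)×1000 = (1.000483 − 1)×1000 = 0.483 per mil
f_A = (δ_mix − δ_B)/(δ_A − δ_B) = (-28.9 − (0.483))/(-76.882 − (0.483))
f_A = -29.383 / -77.365 = 0.3798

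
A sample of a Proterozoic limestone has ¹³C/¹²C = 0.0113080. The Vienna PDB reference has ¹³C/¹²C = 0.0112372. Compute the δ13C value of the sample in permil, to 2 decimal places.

6.30 permil

δ13C = (R_sample / R_standard − 1) × 1000
R_sample / R_standard = 0.0113080 / 0.0112372 = 1.006301
δ13C = (1.006301 − 1) × 1000 = 6.301 permil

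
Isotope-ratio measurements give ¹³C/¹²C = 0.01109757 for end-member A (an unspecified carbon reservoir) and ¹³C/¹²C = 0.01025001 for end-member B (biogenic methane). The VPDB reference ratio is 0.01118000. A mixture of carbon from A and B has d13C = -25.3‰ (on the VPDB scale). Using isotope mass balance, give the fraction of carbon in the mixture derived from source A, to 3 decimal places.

0.764

δ_A = (0.01109757/0.01118000 − 1)×1000 = (0.992627 − 1)×1000 = -7.373‰
δ_B = (0.01025001/0.01118000 − 1)×1000 = (0.916817 − 1)×1000 = -83.183‰
f_A = (δ_mix − δ_B)/(δ_A − δ_B) = (-25.3 − (-83.183))/(-7.373 − (-83.183))
f_A = 57.883 / 75.810 = 0.7635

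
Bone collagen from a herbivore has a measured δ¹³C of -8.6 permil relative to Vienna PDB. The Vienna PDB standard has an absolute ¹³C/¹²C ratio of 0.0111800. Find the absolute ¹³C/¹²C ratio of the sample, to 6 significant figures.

R_sample = R_standard × (δ¹³C/1000 + 1)
R_sample = 0.0111800 × (-8.6/1000 + 1) = 0.0111800 × 0.991400
R_sample = 0.0110839

0.0110839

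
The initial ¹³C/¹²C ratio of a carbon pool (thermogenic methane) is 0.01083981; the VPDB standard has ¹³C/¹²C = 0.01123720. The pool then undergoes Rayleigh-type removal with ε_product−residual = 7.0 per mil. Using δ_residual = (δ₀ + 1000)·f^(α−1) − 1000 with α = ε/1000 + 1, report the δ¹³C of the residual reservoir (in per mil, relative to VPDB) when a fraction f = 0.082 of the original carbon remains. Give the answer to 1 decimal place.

δ₀ = (0.01083981/0.01123720 − 1)×1000 = (0.964636 − 1)×1000 = -35.364 per mil
α − 1 = ε/1000 = 0.0070
f^(α−1) = 0.082^(0.0070) = 0.982645
δ_res = (-35.364 + 1000) × 0.982645 − 1000 = 947.895 − 1000 = -52.10 per mil

-52.1 per mil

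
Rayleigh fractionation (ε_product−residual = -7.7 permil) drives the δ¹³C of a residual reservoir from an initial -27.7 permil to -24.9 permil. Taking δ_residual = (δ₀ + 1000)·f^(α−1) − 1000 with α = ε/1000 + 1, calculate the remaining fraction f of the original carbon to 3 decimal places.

α − 1 = ε/1000 = -0.0077
(δ_res + 1000)/(δ₀ + 1000) = (-24.9 + 1000)/(-27.7 + 1000) = 975.1/972.3 = 1.002880
f = 1.002880^(1/-0.0077) = exp(ln(1.002880)/-0.0077) = exp(0.00288/-0.0077)
f = exp(-0.3735) = 0.6883

0.688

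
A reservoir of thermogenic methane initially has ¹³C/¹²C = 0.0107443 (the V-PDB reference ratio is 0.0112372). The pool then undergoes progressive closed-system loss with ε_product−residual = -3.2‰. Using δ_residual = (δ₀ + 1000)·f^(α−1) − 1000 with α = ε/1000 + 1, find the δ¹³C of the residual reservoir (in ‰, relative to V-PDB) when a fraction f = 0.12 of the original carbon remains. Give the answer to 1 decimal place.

δ₀ = (0.0107443/0.0112372 − 1)×1000 = (0.956137 − 1)×1000 = -43.863‰
α − 1 = ε/1000 = -0.0032
f^(α−1) = 0.12^(-0.0032) = 1.006808
δ_res = (-43.863 + 1000) × 1.006808 − 1000 = 962.646 − 1000 = -37.35‰

-37.4‰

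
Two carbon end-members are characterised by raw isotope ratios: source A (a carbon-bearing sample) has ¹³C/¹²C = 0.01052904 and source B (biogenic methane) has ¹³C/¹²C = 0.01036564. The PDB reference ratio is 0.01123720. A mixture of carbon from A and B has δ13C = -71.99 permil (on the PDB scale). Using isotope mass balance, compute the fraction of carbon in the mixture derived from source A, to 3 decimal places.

δ_A = (0.01052904/0.01123720 − 1)×1000 = (0.936981 − 1)×1000 = -63.019 permil
δ_B = (0.01036564/0.01123720 − 1)×1000 = (0.922440 − 1)×1000 = -77.560 permil
f_A = (δ_mix − δ_B)/(δ_A − δ_B) = (-71.99 − (-77.560))/(-63.019 − (-77.560))
f_A = 5.570 / 14.541 = 0.3831

0.383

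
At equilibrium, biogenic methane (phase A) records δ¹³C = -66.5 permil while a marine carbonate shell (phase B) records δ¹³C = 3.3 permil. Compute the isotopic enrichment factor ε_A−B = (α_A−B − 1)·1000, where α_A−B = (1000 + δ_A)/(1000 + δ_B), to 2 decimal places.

α_A−B = (1000 + -66.5) / (1000 + 3.3) = 933.5 / 1003.3 = 0.930430
ε_A−B = (0.930430 − 1) × 1000 = -69.570 permil
(The approximation ε ≈ δ_A − δ_B would give -69.8 permil.)

-69.57 permil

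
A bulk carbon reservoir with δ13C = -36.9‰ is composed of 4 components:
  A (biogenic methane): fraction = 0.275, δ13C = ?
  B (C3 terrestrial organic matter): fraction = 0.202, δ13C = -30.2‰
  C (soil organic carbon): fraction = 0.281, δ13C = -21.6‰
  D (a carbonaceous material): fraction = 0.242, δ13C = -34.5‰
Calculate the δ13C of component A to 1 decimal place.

Isotope mass balance: δ_bulk = Σ fᵢ·δᵢ.
-36.9 = 0.275×δ_A + 0.202×(-30.2) + 0.281×(-21.6) + 0.242×(-34.5)
0.275·δ_A = -36.9 − (-20.519) = -16.381
δ_A = -16.381 / 0.275 = -59.57‰

-59.6‰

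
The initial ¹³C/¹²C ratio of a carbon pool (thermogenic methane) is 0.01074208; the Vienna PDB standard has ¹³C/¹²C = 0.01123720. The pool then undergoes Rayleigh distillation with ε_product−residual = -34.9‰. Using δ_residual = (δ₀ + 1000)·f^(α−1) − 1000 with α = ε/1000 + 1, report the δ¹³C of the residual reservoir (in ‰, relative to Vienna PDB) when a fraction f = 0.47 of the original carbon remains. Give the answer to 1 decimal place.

-18.5‰

δ₀ = (0.01074208/0.01123720 − 1)×1000 = (0.955939 − 1)×1000 = -44.061‰
α − 1 = ε/1000 = -0.0349
f^(α−1) = 0.47^(-0.0349) = 1.026701
δ_res = (-44.061 + 1000) × 1.026701 − 1000 = 981.463 − 1000 = -18.54‰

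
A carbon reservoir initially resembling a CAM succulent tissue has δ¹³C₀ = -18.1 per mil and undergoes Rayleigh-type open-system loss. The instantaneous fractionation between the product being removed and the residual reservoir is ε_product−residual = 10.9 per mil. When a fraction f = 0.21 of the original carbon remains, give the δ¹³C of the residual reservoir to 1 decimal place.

Rayleigh residual: δ_res = (δ₀ + 1000)·f^(α−1) − 1000
α = ε/1000 + 1 = 1.01090, so α − 1 = 0.01090
f^(α−1) = 0.21^(0.01090) = 0.983133
δ_res = (-18.1 + 1000) × 0.983133 − 1000 = 965.338 − 1000 = -34.66 per mil

-34.7 per mil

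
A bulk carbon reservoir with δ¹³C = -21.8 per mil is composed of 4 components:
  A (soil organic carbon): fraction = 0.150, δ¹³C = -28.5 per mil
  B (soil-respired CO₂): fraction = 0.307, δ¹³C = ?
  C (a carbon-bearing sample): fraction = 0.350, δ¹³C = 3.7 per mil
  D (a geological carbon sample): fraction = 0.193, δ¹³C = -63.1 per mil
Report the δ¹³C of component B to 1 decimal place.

-21.6 per mil

Isotope mass balance: δ_bulk = Σ fᵢ·δᵢ.
-21.8 = 0.150×(-28.5) + 0.307×δ_B + 0.350×(3.7) + 0.193×(-63.1)
0.307·δ_B = -21.8 − (-15.158) = -6.642
δ_B = -6.642 / 0.307 = -21.63 per mil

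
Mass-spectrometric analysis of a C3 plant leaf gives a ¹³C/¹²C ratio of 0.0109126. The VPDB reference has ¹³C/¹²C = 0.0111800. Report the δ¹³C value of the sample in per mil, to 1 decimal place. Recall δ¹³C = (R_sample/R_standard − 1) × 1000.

δ¹³C = (R_sample / R_standard − 1) × 1000
R_sample / R_standard = 0.0109126 / 0.0111800 = 0.976082
δ¹³C = (0.976082 − 1) × 1000 = -23.92 per mil

-23.9 per mil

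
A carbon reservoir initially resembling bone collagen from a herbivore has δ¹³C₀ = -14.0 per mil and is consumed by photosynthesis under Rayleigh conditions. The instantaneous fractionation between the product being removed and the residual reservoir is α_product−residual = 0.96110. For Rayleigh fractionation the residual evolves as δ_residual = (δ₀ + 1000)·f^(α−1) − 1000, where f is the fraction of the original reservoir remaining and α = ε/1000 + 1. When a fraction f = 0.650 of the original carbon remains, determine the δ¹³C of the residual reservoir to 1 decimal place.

2.7 per mil

Rayleigh residual: δ_res = (δ₀ + 1000)·f^(α−1) − 1000
α − 1 = -0.03890
f^(α−1) = 0.650^(-0.03890) = 1.016899
δ_res = (-14.0 + 1000) × 1.016899 − 1000 = 1002.662 − 1000 = 2.66 per mil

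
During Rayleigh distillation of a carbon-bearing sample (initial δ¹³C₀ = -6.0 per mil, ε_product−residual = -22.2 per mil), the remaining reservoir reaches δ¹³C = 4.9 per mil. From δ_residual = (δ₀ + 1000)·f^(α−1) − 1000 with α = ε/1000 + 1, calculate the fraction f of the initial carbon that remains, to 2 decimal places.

0.61

α − 1 = ε/1000 = -0.0222
(δ_res + 1000)/(δ₀ + 1000) = (4.9 + 1000)/(-6.0 + 1000) = 1004.9/994.0 = 1.010966
f = 1.010966^(1/-0.0222) = exp(ln(1.010966)/-0.0222) = exp(0.01091/-0.0222)
f = exp(-0.4913) = 0.6119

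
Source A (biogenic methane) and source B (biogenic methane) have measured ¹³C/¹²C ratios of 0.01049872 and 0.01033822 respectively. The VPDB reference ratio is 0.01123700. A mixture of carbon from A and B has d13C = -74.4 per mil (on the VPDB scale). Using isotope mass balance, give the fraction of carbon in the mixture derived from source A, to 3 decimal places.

0.391

δ_A = (0.01049872/0.01123700 − 1)×1000 = (0.934299 − 1)×1000 = -65.701 per mil
δ_B = (0.01033822/0.01123700 − 1)×1000 = (0.920016 − 1)×1000 = -79.984 per mil
f_A = (δ_mix − δ_B)/(δ_A − δ_B) = (-74.4 − (-79.984))/(-65.701 − (-79.984))
f_A = 5.584 / 14.283 = 0.3909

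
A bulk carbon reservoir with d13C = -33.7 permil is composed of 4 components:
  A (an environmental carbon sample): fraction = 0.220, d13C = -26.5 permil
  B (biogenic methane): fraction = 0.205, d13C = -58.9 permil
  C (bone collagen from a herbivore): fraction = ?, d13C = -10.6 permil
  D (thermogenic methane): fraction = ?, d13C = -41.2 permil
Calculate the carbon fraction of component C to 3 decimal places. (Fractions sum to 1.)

0.258

Let f_C and f_D be the unknown fractions; fractions sum to 1 so f_C + f_D = 0.575.
Mass balance: Σ fᵢ·δᵢ = δ_bulk ⇒ f_C·(-10.6) + f_D·(-41.2) = -33.7 − (-17.904) = -15.796
Substitute f_D = 0.575 − f_C:
f_C·(-10.6 − -41.2) = -15.796 − 0.575×(-41.2) = 7.894
f_C = 7.894 / 30.6 = 0.2580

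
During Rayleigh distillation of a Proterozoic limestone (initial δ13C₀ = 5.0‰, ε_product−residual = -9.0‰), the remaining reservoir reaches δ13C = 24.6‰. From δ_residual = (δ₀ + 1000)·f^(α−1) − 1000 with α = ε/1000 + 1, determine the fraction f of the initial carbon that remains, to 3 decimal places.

α − 1 = ε/1000 = -0.0090
(δ_res + 1000)/(δ₀ + 1000) = (24.6 + 1000)/(5.0 + 1000) = 1024.6/1005.0 = 1.019502
f = 1.019502^(1/-0.0090) = exp(ln(1.019502)/-0.0090) = exp(0.01931/-0.0090)
f = exp(-2.1461) = 0.1169

0.117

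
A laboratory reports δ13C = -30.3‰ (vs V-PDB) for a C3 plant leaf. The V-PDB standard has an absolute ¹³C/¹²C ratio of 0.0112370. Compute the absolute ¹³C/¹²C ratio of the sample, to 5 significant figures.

0.010897

R_sample = R_standard × (δ13C/1000 + 1)
R_sample = 0.0112370 × (-30.3/1000 + 1) = 0.0112370 × 0.969700
R_sample = 0.0108965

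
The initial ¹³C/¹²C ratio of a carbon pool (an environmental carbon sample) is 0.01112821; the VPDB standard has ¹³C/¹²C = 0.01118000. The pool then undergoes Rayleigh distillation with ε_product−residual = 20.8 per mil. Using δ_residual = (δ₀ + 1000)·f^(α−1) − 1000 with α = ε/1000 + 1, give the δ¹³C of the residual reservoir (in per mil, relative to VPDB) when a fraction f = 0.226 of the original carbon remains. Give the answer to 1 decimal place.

-35.0 per mil

δ₀ = (0.01112821/0.01118000 − 1)×1000 = (0.995368 − 1)×1000 = -4.632 per mil
α − 1 = ε/1000 = 0.0208
f^(α−1) = 0.226^(0.0208) = 0.969539
δ_res = (-4.632 + 1000) × 0.969539 − 1000 = 965.048 − 1000 = -34.95 per mil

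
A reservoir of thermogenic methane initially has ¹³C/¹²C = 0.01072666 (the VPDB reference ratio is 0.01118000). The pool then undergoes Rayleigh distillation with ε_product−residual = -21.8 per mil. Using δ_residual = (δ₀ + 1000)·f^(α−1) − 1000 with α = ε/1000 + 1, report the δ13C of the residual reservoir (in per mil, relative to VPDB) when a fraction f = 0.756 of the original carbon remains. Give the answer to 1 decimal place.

-34.7 per mil

δ₀ = (0.01072666/0.01118000 − 1)×1000 = (0.959451 − 1)×1000 = -40.549 per mil
α − 1 = ε/1000 = -0.0218
f^(α−1) = 0.756^(-0.0218) = 1.006116
δ_res = (-40.549 + 1000) × 1.006116 − 1000 = 965.319 − 1000 = -34.68 per mil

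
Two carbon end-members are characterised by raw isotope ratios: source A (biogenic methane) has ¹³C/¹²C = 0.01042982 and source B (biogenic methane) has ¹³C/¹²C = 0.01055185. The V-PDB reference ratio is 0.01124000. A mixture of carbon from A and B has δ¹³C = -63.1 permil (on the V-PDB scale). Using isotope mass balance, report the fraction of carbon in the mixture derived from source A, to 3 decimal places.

δ_A = (0.01042982/0.01124000 − 1)×1000 = (0.927920 − 1)×1000 = -72.080 permil
δ_B = (0.01055185/0.01124000 − 1)×1000 = (0.938777 − 1)×1000 = -61.223 permil
f_A = (δ_mix − δ_B)/(δ_A − δ_B) = (-63.1 − (-61.223))/(-72.080 − (-61.223))
f_A = -1.877 / -10.857 = 0.1729

0.173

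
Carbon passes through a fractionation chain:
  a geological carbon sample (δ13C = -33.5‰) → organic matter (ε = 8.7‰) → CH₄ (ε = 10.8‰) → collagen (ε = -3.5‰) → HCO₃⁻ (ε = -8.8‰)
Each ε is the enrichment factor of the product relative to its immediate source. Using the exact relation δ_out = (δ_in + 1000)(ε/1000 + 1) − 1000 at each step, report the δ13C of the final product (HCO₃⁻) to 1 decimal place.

step 1: δ = (-33.50 + 1000)·(8.7/1000 + 1) − 1000 = -25.09‰
step 2: δ = (-25.09 + 1000)·(10.8/1000 + 1) − 1000 = -14.56‰
step 3: δ = (-14.56 + 1000)·(-3.5/1000 + 1) − 1000 = -18.01‰
step 4: δ = (-18.01 + 1000)·(-8.8/1000 + 1) − 1000 = -26.65‰

-26.7‰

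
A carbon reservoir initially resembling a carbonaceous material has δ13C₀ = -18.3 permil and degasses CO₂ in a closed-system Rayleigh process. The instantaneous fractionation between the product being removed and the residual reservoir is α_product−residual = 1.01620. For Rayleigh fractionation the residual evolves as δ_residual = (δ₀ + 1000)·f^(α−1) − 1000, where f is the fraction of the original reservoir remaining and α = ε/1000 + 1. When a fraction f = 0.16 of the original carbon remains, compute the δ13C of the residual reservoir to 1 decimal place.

Rayleigh residual: δ_res = (δ₀ + 1000)·f^(α−1) − 1000
α − 1 = 0.01620
f^(α−1) = 0.16^(0.01620) = 0.970749
δ_res = (-18.3 + 1000) × 0.970749 − 1000 = 952.984 − 1000 = -47.02 permil

-47.0 permil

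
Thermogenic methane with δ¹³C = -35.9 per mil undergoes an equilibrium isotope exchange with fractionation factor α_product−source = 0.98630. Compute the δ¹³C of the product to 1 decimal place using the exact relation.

δ_product = (δ_source + 1000)·α − 1000
δ_product = (-35.9 + 1000) × 0.98630 − 1000
δ_product = 950.892 − 1000 = -49.11 per mil

-49.1 per mil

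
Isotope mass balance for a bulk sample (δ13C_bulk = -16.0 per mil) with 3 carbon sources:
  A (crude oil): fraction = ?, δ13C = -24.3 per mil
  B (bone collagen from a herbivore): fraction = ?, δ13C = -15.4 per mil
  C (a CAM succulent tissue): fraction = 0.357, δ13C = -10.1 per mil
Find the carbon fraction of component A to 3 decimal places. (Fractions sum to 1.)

Let f_A and f_B be the unknown fractions; fractions sum to 1 so f_A + f_B = 0.643.
Mass balance: Σ fᵢ·δᵢ = δ_bulk ⇒ f_A·(-24.3) + f_B·(-15.4) = -16.0 − (-3.606) = -12.394
Substitute f_B = 0.643 − f_A:
f_A·(-24.3 − -15.4) = -12.394 − 0.643×(-15.4) = -2.492
f_A = -2.492 / -8.9 = 0.2800

0.280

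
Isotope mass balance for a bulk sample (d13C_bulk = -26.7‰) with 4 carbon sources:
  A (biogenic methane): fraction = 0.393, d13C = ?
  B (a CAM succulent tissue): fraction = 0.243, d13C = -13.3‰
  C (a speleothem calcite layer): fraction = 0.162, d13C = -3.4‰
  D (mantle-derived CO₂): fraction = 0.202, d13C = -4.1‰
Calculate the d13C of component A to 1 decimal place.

-56.2‰

Isotope mass balance: δ_bulk = Σ fᵢ·δᵢ.
-26.7 = 0.393×δ_A + 0.243×(-13.3) + 0.162×(-3.4) + 0.202×(-4.1)
0.393·δ_A = -26.7 − (-4.611) = -22.089
δ_A = -22.089 / 0.393 = -56.21‰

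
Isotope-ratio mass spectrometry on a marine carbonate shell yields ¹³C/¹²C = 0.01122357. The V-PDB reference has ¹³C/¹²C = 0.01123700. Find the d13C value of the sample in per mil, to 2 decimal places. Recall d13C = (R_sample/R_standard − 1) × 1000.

d13C = (R_sample / R_standard − 1) × 1000
R_sample / R_standard = 0.01122357 / 0.01123700 = 0.998805
d13C = (0.998805 − 1) × 1000 = -1.195 per mil

-1.20 per mil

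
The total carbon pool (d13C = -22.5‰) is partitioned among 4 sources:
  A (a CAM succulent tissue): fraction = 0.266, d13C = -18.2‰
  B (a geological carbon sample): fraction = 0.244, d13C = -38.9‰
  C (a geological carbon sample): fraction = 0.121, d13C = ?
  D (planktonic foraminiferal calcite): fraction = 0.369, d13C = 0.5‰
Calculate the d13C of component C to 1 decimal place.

Isotope mass balance: δ_bulk = Σ fᵢ·δᵢ.
-22.5 = 0.266×(-18.2) + 0.244×(-38.9) + 0.121×δ_C + 0.369×(0.5)
0.121·δ_C = -22.5 − (-14.148) = -8.352
δ_C = -8.352 / 0.121 = -69.02‰

-69.0‰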